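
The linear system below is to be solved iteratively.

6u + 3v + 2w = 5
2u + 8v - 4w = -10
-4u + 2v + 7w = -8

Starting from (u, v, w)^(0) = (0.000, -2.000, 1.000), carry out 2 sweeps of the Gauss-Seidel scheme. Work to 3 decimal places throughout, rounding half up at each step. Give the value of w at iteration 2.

0.099

Iteration 1:
  u = (5 - (3)·-2.000 - (2)·1.000) / (6) = 1.500
  v = (-10 - (2)·1.500 - (-4)·1.000) / (8) = -1.125
  w = (-8 - (-4)·1.500 - (2)·-1.125) / (7) = 0.036
Iteration 2:
  u = (5 - (3)·-1.125 - (2)·0.036) / (6) = 1.384
  v = (-10 - (2)·1.384 - (-4)·0.036) / (8) = -1.578
  w = (-8 - (-4)·1.384 - (2)·-1.578) / (7) = 0.099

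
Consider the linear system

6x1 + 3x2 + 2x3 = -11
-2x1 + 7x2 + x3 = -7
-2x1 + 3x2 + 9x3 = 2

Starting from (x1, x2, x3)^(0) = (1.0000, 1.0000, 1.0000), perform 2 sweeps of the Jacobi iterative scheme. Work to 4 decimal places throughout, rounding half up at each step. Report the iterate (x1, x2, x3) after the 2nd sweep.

(-1.4418, -1.7778, -0.0847)

Iteration 1:
  x1 = (-11 - (3)·1.0000 - (2)·1.0000) / (6) = -2.6667
  x2 = (-7 - (-2)·1.0000 - (1)·1.0000) / (7) = -0.8571
  x3 = (2 - (-2)·1.0000 - (3)·1.0000) / (9) = 0.1111
Iteration 2:
  x1 = (-11 - (3)·-0.8571 - (2)·0.1111) / (6) = -1.4418
  x2 = (-7 - (-2)·-2.6667 - (1)·0.1111) / (7) = -1.7778
  x3 = (2 - (-2)·-2.6667 - (3)·-0.8571) / (9) = -0.0847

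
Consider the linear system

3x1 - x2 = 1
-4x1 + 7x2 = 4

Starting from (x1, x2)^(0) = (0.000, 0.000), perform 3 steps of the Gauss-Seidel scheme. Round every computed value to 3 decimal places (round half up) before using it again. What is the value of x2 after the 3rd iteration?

Iteration 1:
  x1 = (1 - (-1)·0.000) / (3) = 0.333
  x2 = (4 - (-4)·0.333) / (7) = 0.762
Iteration 2:
  x1 = (1 - (-1)·0.762) / (3) = 0.587
  x2 = (4 - (-4)·0.587) / (7) = 0.907
Iteration 3:
  x1 = (1 - (-1)·0.907) / (3) = 0.636
  x2 = (4 - (-4)·0.636) / (7) = 0.935

0.935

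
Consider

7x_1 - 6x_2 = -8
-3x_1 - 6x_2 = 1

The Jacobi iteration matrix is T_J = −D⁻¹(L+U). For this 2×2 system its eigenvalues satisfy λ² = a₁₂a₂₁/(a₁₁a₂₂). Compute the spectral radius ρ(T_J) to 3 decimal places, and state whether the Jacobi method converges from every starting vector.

a₁₂a₂₁/(a₁₁a₂₂) = (-6)·(-3) / ((7)·(-6)) = -0.428571
ρ = √|-0.428571| = √0.428571 = 0.655
ρ < 1, so Jacobi converges

0.655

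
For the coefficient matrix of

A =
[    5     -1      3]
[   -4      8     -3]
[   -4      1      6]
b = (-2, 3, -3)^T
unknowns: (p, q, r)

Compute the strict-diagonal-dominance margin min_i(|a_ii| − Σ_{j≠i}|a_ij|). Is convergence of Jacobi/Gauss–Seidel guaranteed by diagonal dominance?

row 1: |5| − (1+3) = 1
row 2: |8| − (4+3) = 1
row 3: |6| − (4+1) = 1
minimum over rows = 1 → strictly diagonally dominant (convergence guaranteed)

1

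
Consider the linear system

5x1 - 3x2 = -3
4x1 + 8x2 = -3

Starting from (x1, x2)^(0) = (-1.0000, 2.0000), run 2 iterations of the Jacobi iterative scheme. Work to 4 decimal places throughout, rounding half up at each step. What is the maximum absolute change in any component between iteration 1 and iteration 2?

Iteration 1:
  x1 = (-3 - (-3)·2.0000) / (5) = 0.6000
  x2 = (-3 - (4)·-1.0000) / (8) = 0.1250
Iteration 2:
  x1 = (-3 - (-3)·0.1250) / (5) = -0.5250
  x2 = (-3 - (4)·0.6000) / (8) = -0.6750
Change: (-1.1250, -0.8000) → max |·| = 1.1250

1.1250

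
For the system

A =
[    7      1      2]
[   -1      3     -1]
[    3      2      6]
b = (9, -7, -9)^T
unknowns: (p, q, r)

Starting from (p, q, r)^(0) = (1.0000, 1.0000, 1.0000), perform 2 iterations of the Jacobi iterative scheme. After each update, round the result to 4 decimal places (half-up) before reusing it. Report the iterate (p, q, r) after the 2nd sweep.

Iteration 1:
  p = (9 - (1)·1.0000 - (2)·1.0000) / (7) = 0.8571
  q = (-7 - (-1)·1.0000 - (-1)·1.0000) / (3) = -1.6667
  r = (-9 - (3)·1.0000 - (2)·1.0000) / (6) = -2.3333
Iteration 2:
  p = (9 - (1)·-1.6667 - (2)·-2.3333) / (7) = 2.1905
  q = (-7 - (-1)·0.8571 - (-1)·-2.3333) / (3) = -2.8254
  r = (-9 - (3)·0.8571 - (2)·-1.6667) / (6) = -1.3730

(2.1905, -2.8254, -1.3730)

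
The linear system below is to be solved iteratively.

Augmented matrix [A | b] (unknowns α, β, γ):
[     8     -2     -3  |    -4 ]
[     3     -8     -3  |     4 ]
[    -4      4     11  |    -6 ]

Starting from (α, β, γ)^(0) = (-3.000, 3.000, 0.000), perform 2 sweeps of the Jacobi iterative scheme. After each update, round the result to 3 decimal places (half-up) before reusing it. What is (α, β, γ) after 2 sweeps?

Iteration 1:
  α = (-4 - (-2)·3.000 - (-3)·0.000) / (8) = 0.250
  β = (4 - (3)·-3.000 - (-3)·0.000) / (-8) = -1.625
  γ = (-6 - (-4)·-3.000 - (4)·3.000) / (11) = -2.727
Iteration 2:
  α = (-4 - (-2)·-1.625 - (-3)·-2.727) / (8) = -1.929
  β = (4 - (3)·0.250 - (-3)·-2.727) / (-8) = 0.616
  γ = (-6 - (-4)·0.250 - (4)·-1.625) / (11) = 0.136

(-1.929, 0.616, 0.136)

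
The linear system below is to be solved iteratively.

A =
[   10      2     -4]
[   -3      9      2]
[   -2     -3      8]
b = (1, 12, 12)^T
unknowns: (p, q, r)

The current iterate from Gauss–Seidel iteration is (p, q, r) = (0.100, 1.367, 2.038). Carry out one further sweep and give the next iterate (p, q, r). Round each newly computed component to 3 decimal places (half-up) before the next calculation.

(0.642, 1.094, 2.071)

One sweep:
  p = (1 - (2)·1.367 - (-4)·2.038) / (10) = 0.642
  q = (12 - (-3)·0.642 - (2)·2.038) / (9) = 1.094
  r = (12 - (-2)·0.642 - (-3)·1.094) / (8) = 2.071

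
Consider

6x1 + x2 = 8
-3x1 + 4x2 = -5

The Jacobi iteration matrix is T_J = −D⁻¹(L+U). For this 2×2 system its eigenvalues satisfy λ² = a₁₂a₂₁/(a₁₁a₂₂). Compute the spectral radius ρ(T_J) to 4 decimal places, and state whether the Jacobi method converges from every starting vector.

a₁₂a₂₁/(a₁₁a₂₂) = (1)·(-3) / ((6)·(4)) = -0.125000
ρ = √|-0.125000| = √0.125000 = 0.3536
ρ < 1, so Jacobi converges

0.3536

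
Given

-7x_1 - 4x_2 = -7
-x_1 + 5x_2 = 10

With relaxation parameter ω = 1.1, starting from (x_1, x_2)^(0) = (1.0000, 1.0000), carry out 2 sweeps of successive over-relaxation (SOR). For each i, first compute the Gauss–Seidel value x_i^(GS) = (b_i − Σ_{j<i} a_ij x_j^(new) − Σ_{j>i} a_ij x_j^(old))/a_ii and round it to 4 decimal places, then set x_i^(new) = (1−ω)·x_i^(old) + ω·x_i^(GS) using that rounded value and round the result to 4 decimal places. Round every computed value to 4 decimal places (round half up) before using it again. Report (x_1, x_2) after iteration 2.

Iteration 1:
  x_1: GS value = (-7 - (-4)·1.0000) / (-7) = 0.4286;  x_1 ← (1−ω)·1.0000 + ω·0.4286 = 0.3715
  x_2: GS value = (10 - (-1)·0.3715) / (5) = 2.0743;  x_2 ← (1−ω)·1.0000 + ω·2.0743 = 2.1817
Iteration 2:
  x_1: GS value = (-7 - (-4)·2.1817) / (-7) = -0.2467;  x_1 ← (1−ω)·0.3715 + ω·-0.2467 = -0.3085
  x_2: GS value = (10 - (-1)·-0.3085) / (5) = 1.9383;  x_2 ← (1−ω)·2.1817 + ω·1.9383 = 1.9140

(-0.3085, 1.9140)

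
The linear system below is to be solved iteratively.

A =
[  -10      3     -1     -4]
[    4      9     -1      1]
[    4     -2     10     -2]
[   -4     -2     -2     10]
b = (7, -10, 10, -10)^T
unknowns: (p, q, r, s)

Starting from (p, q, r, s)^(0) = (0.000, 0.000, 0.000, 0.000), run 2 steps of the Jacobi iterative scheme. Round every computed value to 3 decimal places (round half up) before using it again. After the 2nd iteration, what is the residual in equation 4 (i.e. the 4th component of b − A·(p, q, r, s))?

0.648

Iteration 1:
  p = (7 - (3)·0.000 - (-1)·0.000 - (-4)·0.000) / (-10) = -0.700
  q = (-10 - (4)·0.000 - (-1)·0.000 - (1)·0.000) / (9) = -1.111
  r = (10 - (4)·0.000 - (-2)·0.000 - (-2)·0.000) / (10) = 1.000
  s = (-10 - (-4)·0.000 - (-2)·0.000 - (-2)·0.000) / (10) = -1.000
Iteration 2:
  p = (7 - (3)·-1.111 - (-1)·1.000 - (-4)·-1.000) / (-10) = -0.733
  q = (-10 - (4)·-0.700 - (-1)·1.000 - (1)·-1.000) / (9) = -0.578
  r = (10 - (4)·-0.700 - (-2)·-1.111 - (-2)·-1.000) / (10) = 0.858
  s = (-10 - (-4)·-0.700 - (-2)·-1.111 - (-2)·1.000) / (10) = -1.302
Residual b − A·x = (-2.946, 0.294, 0.592, 0.648)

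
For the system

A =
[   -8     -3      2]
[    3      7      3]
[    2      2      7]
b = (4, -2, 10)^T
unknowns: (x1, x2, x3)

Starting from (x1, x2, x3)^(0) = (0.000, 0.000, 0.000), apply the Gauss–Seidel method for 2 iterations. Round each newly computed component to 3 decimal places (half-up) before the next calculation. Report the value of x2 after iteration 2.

-0.936

Iteration 1:
  x1 = (4 - (-3)·0.000 - (2)·0.000) / (-8) = -0.500
  x2 = (-2 - (3)·-0.500 - (3)·0.000) / (7) = -0.071
  x3 = (10 - (2)·-0.500 - (2)·-0.071) / (7) = 1.592
Iteration 2:
  x1 = (4 - (-3)·-0.071 - (2)·1.592) / (-8) = -0.075
  x2 = (-2 - (3)·-0.075 - (3)·1.592) / (7) = -0.936
  x3 = (10 - (2)·-0.075 - (2)·-0.936) / (7) = 1.717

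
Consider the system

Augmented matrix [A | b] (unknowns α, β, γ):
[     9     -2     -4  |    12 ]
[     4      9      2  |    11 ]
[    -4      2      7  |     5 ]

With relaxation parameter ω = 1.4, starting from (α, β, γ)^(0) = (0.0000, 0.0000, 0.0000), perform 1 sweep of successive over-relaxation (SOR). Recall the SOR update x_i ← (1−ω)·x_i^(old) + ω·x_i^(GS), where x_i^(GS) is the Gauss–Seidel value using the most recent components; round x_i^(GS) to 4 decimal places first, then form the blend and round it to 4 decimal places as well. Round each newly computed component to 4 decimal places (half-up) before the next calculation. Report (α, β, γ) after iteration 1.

(1.8666, 0.5496, 2.2735)

Iteration 1:
  α: GS value = (12 - (-2)·0.0000 - (-4)·0.0000) / (9) = 1.3333;  α ← (1−ω)·0.0000 + ω·1.3333 = 1.8666
  β: GS value = (11 - (4)·1.8666 - (2)·0.0000) / (9) = 0.3926;  β ← (1−ω)·0.0000 + ω·0.3926 = 0.5496
  γ: GS value = (5 - (-4)·1.8666 - (2)·0.5496) / (7) = 1.6239;  γ ← (1−ω)·0.0000 + ω·1.6239 = 2.2735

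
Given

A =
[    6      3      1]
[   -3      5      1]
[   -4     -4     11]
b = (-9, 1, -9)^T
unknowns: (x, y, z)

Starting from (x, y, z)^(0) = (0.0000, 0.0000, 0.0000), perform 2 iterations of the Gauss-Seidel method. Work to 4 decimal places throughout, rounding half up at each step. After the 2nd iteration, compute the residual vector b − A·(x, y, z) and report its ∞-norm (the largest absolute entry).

2.5648

Iteration 1:
  x = (-9 - (3)·0.0000 - (1)·0.0000) / (6) = -1.5000
  y = (1 - (-3)·-1.5000 - (1)·0.0000) / (5) = -0.7000
  z = (-9 - (-4)·-1.5000 - (-4)·-0.7000) / (11) = -1.6182
Iteration 2:
  x = (-9 - (3)·-0.7000 - (1)·-1.6182) / (6) = -0.8803
  y = (1 - (-3)·-0.8803 - (1)·-1.6182) / (5) = -0.0045
  z = (-9 - (-4)·-0.8803 - (-4)·-0.0045) / (11) = -1.1399
Residual b − A·x = (-2.5648, -0.4785, -0.0003); ∞-norm = 2.5648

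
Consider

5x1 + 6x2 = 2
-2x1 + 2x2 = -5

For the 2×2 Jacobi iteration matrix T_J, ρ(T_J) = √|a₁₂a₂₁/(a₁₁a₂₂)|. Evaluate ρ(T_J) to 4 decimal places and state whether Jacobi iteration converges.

a₁₂a₂₁/(a₁₁a₂₂) = (6)·(-2) / ((5)·(2)) = -1.200000
ρ = √|-1.200000| = √1.200000 = 1.0954
ρ > 1, so Jacobi diverges

1.0954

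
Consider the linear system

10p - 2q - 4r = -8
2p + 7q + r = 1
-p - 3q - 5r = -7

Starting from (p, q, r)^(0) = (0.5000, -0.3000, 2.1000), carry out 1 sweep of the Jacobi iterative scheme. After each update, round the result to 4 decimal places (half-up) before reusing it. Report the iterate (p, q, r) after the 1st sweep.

(-0.0200, -0.3000, 1.4800)

Iteration 1:
  p = (-8 - (-2)·-0.3000 - (-4)·2.1000) / (10) = -0.0200
  q = (1 - (2)·0.5000 - (1)·2.1000) / (7) = -0.3000
  r = (-7 - (-1)·0.5000 - (-3)·-0.3000) / (-5) = 1.4800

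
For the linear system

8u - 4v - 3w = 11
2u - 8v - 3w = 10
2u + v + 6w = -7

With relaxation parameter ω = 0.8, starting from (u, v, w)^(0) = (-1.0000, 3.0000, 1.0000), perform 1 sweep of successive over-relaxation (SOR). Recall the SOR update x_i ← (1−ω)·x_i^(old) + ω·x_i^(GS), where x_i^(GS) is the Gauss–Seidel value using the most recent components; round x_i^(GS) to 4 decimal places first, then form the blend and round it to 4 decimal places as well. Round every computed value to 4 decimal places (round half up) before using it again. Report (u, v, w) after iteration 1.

Iteration 1:
  u: GS value = (11 - (-4)·3.0000 - (-3)·1.0000) / (8) = 3.2500;  u ← (1−ω)·-1.0000 + ω·3.2500 = 2.4000
  v: GS value = (10 - (2)·2.4000 - (-3)·1.0000) / (-8) = -1.0250;  v ← (1−ω)·3.0000 + ω·-1.0250 = -0.2200
  w: GS value = (-7 - (2)·2.4000 - (1)·-0.2200) / (6) = -1.9300;  w ← (1−ω)·1.0000 + ω·-1.9300 = -1.3440

(2.4000, -0.2200, -1.3440)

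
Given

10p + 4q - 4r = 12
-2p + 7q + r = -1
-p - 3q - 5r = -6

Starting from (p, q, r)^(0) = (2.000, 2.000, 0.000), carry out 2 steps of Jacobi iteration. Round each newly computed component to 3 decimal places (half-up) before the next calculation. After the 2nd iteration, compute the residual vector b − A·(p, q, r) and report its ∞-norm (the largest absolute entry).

Iteration 1:
  p = (12 - (4)·2.000 - (-4)·0.000) / (10) = 0.400
  q = (-1 - (-2)·2.000 - (1)·0.000) / (7) = 0.429
  r = (-6 - (-1)·2.000 - (-3)·2.000) / (-5) = -0.400
Iteration 2:
  p = (12 - (4)·0.429 - (-4)·-0.400) / (10) = 0.868
  q = (-1 - (-2)·0.400 - (1)·-0.400) / (7) = 0.029
  r = (-6 - (-1)·0.400 - (-3)·0.429) / (-5) = 0.863
Residual b − A·x = (6.656, -0.330, -0.730); ∞-norm = 6.656

6.656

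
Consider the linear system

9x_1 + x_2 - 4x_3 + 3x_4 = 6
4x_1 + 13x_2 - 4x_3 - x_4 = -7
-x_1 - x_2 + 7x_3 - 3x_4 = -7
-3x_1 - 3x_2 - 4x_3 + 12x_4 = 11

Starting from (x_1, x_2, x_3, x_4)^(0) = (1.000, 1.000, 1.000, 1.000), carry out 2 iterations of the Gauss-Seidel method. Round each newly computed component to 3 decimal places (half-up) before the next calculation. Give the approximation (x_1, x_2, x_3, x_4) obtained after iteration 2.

(0.200, -0.699, -0.721, 0.552)

Iteration 1:
  x_1 = (6 - (1)·1.000 - (-4)·1.000 - (3)·1.000) / (9) = 0.667
  x_2 = (-7 - (4)·0.667 - (-4)·1.000 - (-1)·1.000) / (13) = -0.359
  x_3 = (-7 - (-1)·0.667 - (-1)·-0.359 - (-3)·1.000) / (7) = -0.527
  x_4 = (11 - (-3)·0.667 - (-3)·-0.359 - (-4)·-0.527) / (12) = 0.818
Iteration 2:
  x_1 = (6 - (1)·-0.359 - (-4)·-0.527 - (3)·0.818) / (9) = 0.200
  x_2 = (-7 - (4)·0.200 - (-4)·-0.527 - (-1)·0.818) / (13) = -0.699
  x_3 = (-7 - (-1)·0.200 - (-1)·-0.699 - (-3)·0.818) / (7) = -0.721
  x_4 = (11 - (-3)·0.200 - (-3)·-0.699 - (-4)·-0.721) / (12) = 0.552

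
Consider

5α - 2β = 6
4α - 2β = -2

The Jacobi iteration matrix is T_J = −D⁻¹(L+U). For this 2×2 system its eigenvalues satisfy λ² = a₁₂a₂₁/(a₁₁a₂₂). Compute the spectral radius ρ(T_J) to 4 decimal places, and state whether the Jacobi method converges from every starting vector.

0.8944

a₁₂a₂₁/(a₁₁a₂₂) = (-2)·(4) / ((5)·(-2)) = 0.800000
ρ = √|0.800000| = √0.800000 = 0.8944
ρ < 1, so Jacobi converges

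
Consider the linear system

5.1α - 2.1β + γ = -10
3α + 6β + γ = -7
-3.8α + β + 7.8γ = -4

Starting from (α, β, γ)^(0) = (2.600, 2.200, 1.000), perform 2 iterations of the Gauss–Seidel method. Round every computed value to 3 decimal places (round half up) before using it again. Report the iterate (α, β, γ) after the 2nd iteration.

(-2.050, 0.030, -1.515)

Iteration 1:
  α = (-10 - (-2.1)·2.200 - (1)·1.000) / (5.1) = -1.251
  β = (-7 - (3)·-1.251 - (1)·1.000) / (6) = -0.708
  γ = (-4 - (-3.8)·-1.251 - (1)·-0.708) / (7.8) = -1.032
Iteration 2:
  α = (-10 - (-2.1)·-0.708 - (1)·-1.032) / (5.1) = -2.050
  β = (-7 - (3)·-2.050 - (1)·-1.032) / (6) = 0.030
  γ = (-4 - (-3.8)·-2.050 - (1)·0.030) / (7.8) = -1.515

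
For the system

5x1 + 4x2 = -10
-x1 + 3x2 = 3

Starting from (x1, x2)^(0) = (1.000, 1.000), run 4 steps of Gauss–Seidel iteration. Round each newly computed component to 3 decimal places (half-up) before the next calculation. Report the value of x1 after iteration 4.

Iteration 1:
  x1 = (-10 - (4)·1.000) / (5) = -2.800
  x2 = (3 - (-1)·-2.800) / (3) = 0.067
Iteration 2:
  x1 = (-10 - (4)·0.067) / (5) = -2.054
  x2 = (3 - (-1)·-2.054) / (3) = 0.315
Iteration 3:
  x1 = (-10 - (4)·0.315) / (5) = -2.252
  x2 = (3 - (-1)·-2.252) / (3) = 0.249
Iteration 4:
  x1 = (-10 - (4)·0.249) / (5) = -2.199
  x2 = (3 - (-1)·-2.199) / (3) = 0.267

-2.199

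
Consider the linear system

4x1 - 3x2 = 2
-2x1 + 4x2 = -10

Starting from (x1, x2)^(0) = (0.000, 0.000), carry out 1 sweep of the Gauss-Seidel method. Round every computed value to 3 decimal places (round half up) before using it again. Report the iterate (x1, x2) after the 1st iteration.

Iteration 1:
  x1 = (2 - (-3)·0.000) / (4) = 0.500
  x2 = (-10 - (-2)·0.500) / (4) = -2.250

(0.500, -2.250)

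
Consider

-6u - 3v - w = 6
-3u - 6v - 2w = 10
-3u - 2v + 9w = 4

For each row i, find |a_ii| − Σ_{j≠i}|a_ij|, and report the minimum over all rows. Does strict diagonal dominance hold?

1

row 1: |-6| − (3+1) = 2
row 2: |-6| − (3+2) = 1
row 3: |9| − (3+2) = 4
minimum over rows = 1 → strictly diagonally dominant (convergence guaranteed)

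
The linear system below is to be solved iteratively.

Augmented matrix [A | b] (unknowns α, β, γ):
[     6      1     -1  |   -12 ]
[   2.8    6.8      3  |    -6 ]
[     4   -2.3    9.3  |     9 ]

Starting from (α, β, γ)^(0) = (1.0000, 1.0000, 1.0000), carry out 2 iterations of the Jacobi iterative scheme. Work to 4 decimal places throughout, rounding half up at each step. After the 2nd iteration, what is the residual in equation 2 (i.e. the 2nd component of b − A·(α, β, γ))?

Iteration 1:
  α = (-12 - (1)·1.0000 - (-1)·1.0000) / (6) = -2.0000
  β = (-6 - (2.8)·1.0000 - (3)·1.0000) / (6.8) = -1.7353
  γ = (9 - (4)·1.0000 - (-2.3)·1.0000) / (9.3) = 0.7849
Iteration 2:
  α = (-12 - (1)·-1.7353 - (-1)·0.7849) / (6) = -1.5800
  β = (-6 - (2.8)·-2.0000 - (3)·0.7849) / (6.8) = -0.4051
  γ = (9 - (4)·-2.0000 - (-2.3)·-1.7353) / (9.3) = 1.3988
Residual b − A·x = (-0.7161, -3.0177, 1.3794)

-3.0177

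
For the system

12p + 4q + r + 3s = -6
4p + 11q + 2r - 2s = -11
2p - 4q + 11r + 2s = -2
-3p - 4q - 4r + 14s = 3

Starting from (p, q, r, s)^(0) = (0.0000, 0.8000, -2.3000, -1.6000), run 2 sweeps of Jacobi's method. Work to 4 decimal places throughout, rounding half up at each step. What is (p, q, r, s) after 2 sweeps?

Iteration 1:
  p = (-6 - (4)·0.8000 - (1)·-2.3000 - (3)·-1.6000) / (12) = -0.1750
  q = (-11 - (4)·0.0000 - (2)·-2.3000 - (-2)·-1.6000) / (11) = -0.8727
  r = (-2 - (2)·0.0000 - (-4)·0.8000 - (2)·-1.6000) / (11) = 0.4000
  s = (3 - (-3)·0.0000 - (-4)·0.8000 - (-4)·-2.3000) / (14) = -0.2143
Iteration 2:
  p = (-6 - (4)·-0.8727 - (1)·0.4000 - (3)·-0.2143) / (12) = -0.1889
  q = (-11 - (4)·-0.1750 - (2)·0.4000 - (-2)·-0.2143) / (11) = -1.0481
  r = (-2 - (2)·-0.1750 - (-4)·-0.8727 - (2)·-0.2143) / (11) = -0.4284
  s = (3 - (-3)·-0.1750 - (-4)·-0.8727 - (-4)·0.4000) / (14) = 0.0417

(-0.1889, -1.0481, -0.4284, 0.0417)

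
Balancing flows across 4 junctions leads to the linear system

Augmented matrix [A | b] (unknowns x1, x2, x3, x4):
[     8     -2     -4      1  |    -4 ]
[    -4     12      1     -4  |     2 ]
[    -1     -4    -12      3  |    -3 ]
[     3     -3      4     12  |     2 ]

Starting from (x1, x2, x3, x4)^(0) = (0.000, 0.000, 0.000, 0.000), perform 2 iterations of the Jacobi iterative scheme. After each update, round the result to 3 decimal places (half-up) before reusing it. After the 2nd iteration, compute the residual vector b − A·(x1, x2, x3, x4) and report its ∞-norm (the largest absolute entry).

0.945

Iteration 1:
  x1 = (-4 - (-2)·0.000 - (-4)·0.000 - (1)·0.000) / (8) = -0.500
  x2 = (2 - (-4)·0.000 - (1)·0.000 - (-4)·0.000) / (12) = 0.167
  x3 = (-3 - (-1)·0.000 - (-4)·0.000 - (3)·0.000) / (-12) = 0.250
  x4 = (2 - (3)·0.000 - (-3)·0.000 - (4)·0.000) / (12) = 0.167
Iteration 2:
  x1 = (-4 - (-2)·0.167 - (-4)·0.250 - (1)·0.167) / (8) = -0.354
  x2 = (2 - (-4)·-0.500 - (1)·0.250 - (-4)·0.167) / (12) = 0.035
  x3 = (-3 - (-1)·-0.500 - (-4)·0.167 - (3)·0.167) / (-12) = 0.278
  x4 = (2 - (3)·-0.500 - (-3)·0.167 - (4)·0.250) / (12) = 0.250
Residual b − A·x = (-0.236, 0.886, -0.628, -0.945); ∞-norm = 0.945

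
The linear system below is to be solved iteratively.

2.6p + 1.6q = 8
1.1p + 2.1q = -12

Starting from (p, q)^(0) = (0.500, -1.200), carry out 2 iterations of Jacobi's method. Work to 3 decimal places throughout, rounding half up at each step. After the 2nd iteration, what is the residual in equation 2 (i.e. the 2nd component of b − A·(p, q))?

-3.232

Iteration 1:
  p = (8 - (1.6)·-1.200) / (2.6) = 3.815
  q = (-12 - (1.1)·0.500) / (2.1) = -5.976
Iteration 2:
  p = (8 - (1.6)·-5.976) / (2.6) = 6.754
  q = (-12 - (1.1)·3.815) / (2.1) = -7.713
Residual b − A·x = (2.780, -3.232)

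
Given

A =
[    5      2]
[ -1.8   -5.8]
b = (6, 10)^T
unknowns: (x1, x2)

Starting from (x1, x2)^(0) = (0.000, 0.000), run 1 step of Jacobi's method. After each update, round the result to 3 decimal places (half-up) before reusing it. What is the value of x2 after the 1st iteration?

-1.724

Iteration 1:
  x1 = (6 - (2)·0.000) / (5) = 1.200
  x2 = (10 - (-1.8)·0.000) / (-5.8) = -1.724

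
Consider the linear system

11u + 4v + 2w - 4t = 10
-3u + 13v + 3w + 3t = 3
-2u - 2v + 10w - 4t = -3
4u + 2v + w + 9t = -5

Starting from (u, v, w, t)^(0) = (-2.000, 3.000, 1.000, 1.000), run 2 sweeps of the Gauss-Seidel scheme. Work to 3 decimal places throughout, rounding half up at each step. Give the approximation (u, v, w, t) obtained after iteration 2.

Iteration 1:
  u = (10 - (4)·3.000 - (2)·1.000 - (-4)·1.000) / (11) = 0.000
  v = (3 - (-3)·0.000 - (3)·1.000 - (3)·1.000) / (13) = -0.231
  w = (-3 - (-2)·0.000 - (-2)·-0.231 - (-4)·1.000) / (10) = 0.054
  t = (-5 - (4)·0.000 - (2)·-0.231 - (1)·0.054) / (9) = -0.510
Iteration 2:
  u = (10 - (4)·-0.231 - (2)·0.054 - (-4)·-0.510) / (11) = 0.798
  v = (3 - (-3)·0.798 - (3)·0.054 - (3)·-0.510) / (13) = 0.520
  w = (-3 - (-2)·0.798 - (-2)·0.520 - (-4)·-0.510) / (10) = -0.240
  t = (-5 - (4)·0.798 - (2)·0.520 - (1)·-0.240) / (9) = -0.999

(0.798, 0.520, -0.240, -0.999)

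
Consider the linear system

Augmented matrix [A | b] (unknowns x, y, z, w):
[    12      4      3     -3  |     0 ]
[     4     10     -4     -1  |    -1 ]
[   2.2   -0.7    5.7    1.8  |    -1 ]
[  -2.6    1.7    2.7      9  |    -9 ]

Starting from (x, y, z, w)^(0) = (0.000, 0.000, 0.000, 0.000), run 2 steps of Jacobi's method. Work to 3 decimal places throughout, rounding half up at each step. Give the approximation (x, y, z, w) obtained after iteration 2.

(-0.173, -0.270, 0.128, -0.929)

Iteration 1:
  x = (0 - (4)·0.000 - (3)·0.000 - (-3)·0.000) / (12) = 0.000
  y = (-1 - (4)·0.000 - (-4)·0.000 - (-1)·0.000) / (10) = -0.100
  z = (-1 - (2.2)·0.000 - (-0.7)·0.000 - (1.8)·0.000) / (5.7) = -0.175
  w = (-9 - (-2.6)·0.000 - (1.7)·0.000 - (2.7)·0.000) / (9) = -1.000
Iteration 2:
  x = (0 - (4)·-0.100 - (3)·-0.175 - (-3)·-1.000) / (12) = -0.173
  y = (-1 - (4)·0.000 - (-4)·-0.175 - (-1)·-1.000) / (10) = -0.270
  z = (-1 - (2.2)·0.000 - (-0.7)·-0.100 - (1.8)·-1.000) / (5.7) = 0.128
  w = (-9 - (-2.6)·0.000 - (1.7)·-0.100 - (2.7)·-0.175) / (9) = -0.929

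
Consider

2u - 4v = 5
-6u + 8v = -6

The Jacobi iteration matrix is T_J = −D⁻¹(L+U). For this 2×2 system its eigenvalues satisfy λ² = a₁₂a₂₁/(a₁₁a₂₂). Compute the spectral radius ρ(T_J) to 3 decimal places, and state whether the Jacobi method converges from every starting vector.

a₁₂a₂₁/(a₁₁a₂₂) = (-4)·(-6) / ((2)·(8)) = 1.500000
ρ = √|1.500000| = √1.500000 = 1.225
ρ > 1, so Jacobi diverges

1.225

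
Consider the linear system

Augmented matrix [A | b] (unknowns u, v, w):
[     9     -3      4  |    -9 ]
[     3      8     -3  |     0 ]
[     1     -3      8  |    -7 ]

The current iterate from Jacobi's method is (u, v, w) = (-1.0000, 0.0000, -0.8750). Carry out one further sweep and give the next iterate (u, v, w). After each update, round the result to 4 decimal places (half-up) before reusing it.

One sweep:
  u = (-9 - (-3)·0.0000 - (4)·-0.8750) / (9) = -0.6111
  v = (0 - (3)·-1.0000 - (-3)·-0.8750) / (8) = 0.0469
  w = (-7 - (1)·-1.0000 - (-3)·0.0000) / (8) = -0.7500

(-0.6111, 0.0469, -0.7500)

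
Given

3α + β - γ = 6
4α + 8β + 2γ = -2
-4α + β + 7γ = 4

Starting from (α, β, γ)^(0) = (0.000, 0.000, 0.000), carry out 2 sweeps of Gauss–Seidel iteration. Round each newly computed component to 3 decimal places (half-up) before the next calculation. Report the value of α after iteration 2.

Iteration 1:
  α = (6 - (1)·0.000 - (-1)·0.000) / (3) = 2.000
  β = (-2 - (4)·2.000 - (2)·0.000) / (8) = -1.250
  γ = (4 - (-4)·2.000 - (1)·-1.250) / (7) = 1.893
Iteration 2:
  α = (6 - (1)·-1.250 - (-1)·1.893) / (3) = 3.048
  β = (-2 - (4)·3.048 - (2)·1.893) / (8) = -2.247
  γ = (4 - (-4)·3.048 - (1)·-2.247) / (7) = 2.634

3.048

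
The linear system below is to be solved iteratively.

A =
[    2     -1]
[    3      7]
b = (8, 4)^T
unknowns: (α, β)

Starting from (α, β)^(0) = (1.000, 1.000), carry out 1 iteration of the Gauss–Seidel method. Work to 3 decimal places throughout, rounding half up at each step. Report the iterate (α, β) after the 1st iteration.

(4.500, -1.357)

Iteration 1:
  α = (8 - (-1)·1.000) / (2) = 4.500
  β = (4 - (3)·4.500) / (7) = -1.357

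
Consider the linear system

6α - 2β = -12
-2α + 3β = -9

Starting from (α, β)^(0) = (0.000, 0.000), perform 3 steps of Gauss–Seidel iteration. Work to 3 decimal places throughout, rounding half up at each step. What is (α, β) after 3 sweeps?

(-3.765, -5.510)

Iteration 1:
  α = (-12 - (-2)·0.000) / (6) = -2.000
  β = (-9 - (-2)·-2.000) / (3) = -4.333
Iteration 2:
  α = (-12 - (-2)·-4.333) / (6) = -3.444
  β = (-9 - (-2)·-3.444) / (3) = -5.296
Iteration 3:
  α = (-12 - (-2)·-5.296) / (6) = -3.765
  β = (-9 - (-2)·-3.765) / (3) = -5.510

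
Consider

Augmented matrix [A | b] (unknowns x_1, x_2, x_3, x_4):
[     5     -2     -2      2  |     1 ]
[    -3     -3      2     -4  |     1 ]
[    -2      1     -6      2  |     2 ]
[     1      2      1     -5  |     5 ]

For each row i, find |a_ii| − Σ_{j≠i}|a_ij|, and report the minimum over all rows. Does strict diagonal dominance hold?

row 1: |5| − (2+2+2) = -1
row 2: |-3| − (3+2+4) = -6
row 3: |-6| − (2+1+2) = 1
row 4: |-5| − (1+2+1) = 1
minimum over rows = -6 → not strictly diagonally dominant

-6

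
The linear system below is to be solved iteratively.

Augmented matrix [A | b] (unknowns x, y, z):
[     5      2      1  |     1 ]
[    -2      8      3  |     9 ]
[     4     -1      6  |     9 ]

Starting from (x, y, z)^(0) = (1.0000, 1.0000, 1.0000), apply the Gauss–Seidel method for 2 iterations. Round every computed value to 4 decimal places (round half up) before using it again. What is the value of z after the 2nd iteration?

Iteration 1:
  x = (1 - (2)·1.0000 - (1)·1.0000) / (5) = -0.4000
  y = (9 - (-2)·-0.4000 - (3)·1.0000) / (8) = 0.6500
  z = (9 - (4)·-0.4000 - (-1)·0.6500) / (6) = 1.8750
Iteration 2:
  x = (1 - (2)·0.6500 - (1)·1.8750) / (5) = -0.4350
  y = (9 - (-2)·-0.4350 - (3)·1.8750) / (8) = 0.3131
  z = (9 - (4)·-0.4350 - (-1)·0.3131) / (6) = 1.8422

1.8422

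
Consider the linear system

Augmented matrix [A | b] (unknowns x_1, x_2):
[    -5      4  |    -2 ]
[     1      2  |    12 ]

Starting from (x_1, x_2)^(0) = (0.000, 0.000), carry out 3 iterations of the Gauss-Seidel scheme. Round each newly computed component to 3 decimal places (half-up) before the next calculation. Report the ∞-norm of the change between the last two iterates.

Iteration 1:
  x_1 = (-2 - (4)·0.000) / (-5) = 0.400
  x_2 = (12 - (1)·0.400) / (2) = 5.800
Iteration 2:
  x_1 = (-2 - (4)·5.800) / (-5) = 5.040
  x_2 = (12 - (1)·5.040) / (2) = 3.480
Iteration 3:
  x_1 = (-2 - (4)·3.480) / (-5) = 3.184
  x_2 = (12 - (1)·3.184) / (2) = 4.408
Change: (-1.856, 0.928) → max |·| = 1.856

1.856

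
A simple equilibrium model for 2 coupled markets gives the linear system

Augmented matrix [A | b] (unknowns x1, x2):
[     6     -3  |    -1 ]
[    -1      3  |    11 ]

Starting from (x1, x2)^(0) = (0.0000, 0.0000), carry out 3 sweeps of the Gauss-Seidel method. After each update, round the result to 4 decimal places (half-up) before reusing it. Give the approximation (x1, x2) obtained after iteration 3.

(1.9398, 4.3133)

Iteration 1:
  x1 = (-1 - (-3)·0.0000) / (6) = -0.1667
  x2 = (11 - (-1)·-0.1667) / (3) = 3.6111
Iteration 2:
  x1 = (-1 - (-3)·3.6111) / (6) = 1.6389
  x2 = (11 - (-1)·1.6389) / (3) = 4.2130
Iteration 3:
  x1 = (-1 - (-3)·4.2130) / (6) = 1.9398
  x2 = (11 - (-1)·1.9398) / (3) = 4.3133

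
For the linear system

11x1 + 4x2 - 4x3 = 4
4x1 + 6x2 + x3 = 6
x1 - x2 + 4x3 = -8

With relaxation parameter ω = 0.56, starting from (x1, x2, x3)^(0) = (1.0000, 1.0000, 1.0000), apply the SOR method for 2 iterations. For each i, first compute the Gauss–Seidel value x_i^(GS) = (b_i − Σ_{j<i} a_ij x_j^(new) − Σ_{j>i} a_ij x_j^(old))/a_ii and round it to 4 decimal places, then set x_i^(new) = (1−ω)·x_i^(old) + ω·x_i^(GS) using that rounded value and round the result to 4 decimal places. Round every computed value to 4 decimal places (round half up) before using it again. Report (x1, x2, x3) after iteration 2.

(0.2133, 0.8368, -1.3305)

Iteration 1:
  x1: GS value = (4 - (4)·1.0000 - (-4)·1.0000) / (11) = 0.3636;  x1 ← (1−ω)·1.0000 + ω·0.3636 = 0.6436
  x2: GS value = (6 - (4)·0.6436 - (1)·1.0000) / (6) = 0.4043;  x2 ← (1−ω)·1.0000 + ω·0.4043 = 0.6664
  x3: GS value = (-8 - (1)·0.6436 - (-1)·0.6664) / (4) = -1.9943;  x3 ← (1−ω)·1.0000 + ω·-1.9943 = -0.6768
Iteration 2:
  x1: GS value = (4 - (4)·0.6664 - (-4)·-0.6768) / (11) = -0.1248;  x1 ← (1−ω)·0.6436 + ω·-0.1248 = 0.2133
  x2: GS value = (6 - (4)·0.2133 - (1)·-0.6768) / (6) = 0.9706;  x2 ← (1−ω)·0.6664 + ω·0.9706 = 0.8368
  x3: GS value = (-8 - (1)·0.2133 - (-1)·0.8368) / (4) = -1.8441;  x3 ← (1−ω)·-0.6768 + ω·-1.8441 = -1.3305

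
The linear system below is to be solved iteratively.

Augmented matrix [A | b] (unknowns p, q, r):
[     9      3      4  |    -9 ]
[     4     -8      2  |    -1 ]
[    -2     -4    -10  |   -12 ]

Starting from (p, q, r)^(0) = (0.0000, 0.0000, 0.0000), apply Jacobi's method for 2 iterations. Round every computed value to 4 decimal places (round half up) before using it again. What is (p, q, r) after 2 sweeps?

(-1.5750, -0.0750, 1.3500)

Iteration 1:
  p = (-9 - (3)·0.0000 - (4)·0.0000) / (9) = -1.0000
  q = (-1 - (4)·0.0000 - (2)·0.0000) / (-8) = 0.1250
  r = (-12 - (-2)·0.0000 - (-4)·0.0000) / (-10) = 1.2000
Iteration 2:
  p = (-9 - (3)·0.1250 - (4)·1.2000) / (9) = -1.5750
  q = (-1 - (4)·-1.0000 - (2)·1.2000) / (-8) = -0.0750
  r = (-12 - (-2)·-1.0000 - (-4)·0.1250) / (-10) = 1.3500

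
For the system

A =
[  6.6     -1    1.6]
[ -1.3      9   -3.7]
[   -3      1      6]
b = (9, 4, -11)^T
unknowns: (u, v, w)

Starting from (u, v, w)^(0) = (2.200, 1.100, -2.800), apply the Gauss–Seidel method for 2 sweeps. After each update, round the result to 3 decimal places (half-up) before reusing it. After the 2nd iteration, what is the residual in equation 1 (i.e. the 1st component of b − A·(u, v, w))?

Iteration 1:
  u = (9 - (-1)·1.100 - (1.6)·-2.800) / (6.6) = 2.209
  v = (4 - (-1.3)·2.209 - (-3.7)·-2.800) / (9) = -0.388
  w = (-11 - (-3)·2.209 - (1)·-0.388) / (6) = -0.664
Iteration 2:
  u = (9 - (-1)·-0.388 - (1.6)·-0.664) / (6.6) = 1.466
  v = (4 - (-1.3)·1.466 - (-3.7)·-0.664) / (9) = 0.383
  w = (-11 - (-3)·1.466 - (1)·0.383) / (6) = -1.164
Residual b − A·x = (1.570, -1.848, -0.001)

1.570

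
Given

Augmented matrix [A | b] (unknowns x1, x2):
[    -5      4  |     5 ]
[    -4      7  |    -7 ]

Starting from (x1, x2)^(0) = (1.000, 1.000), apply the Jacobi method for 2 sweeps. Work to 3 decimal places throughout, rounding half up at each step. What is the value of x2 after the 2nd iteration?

-1.114

Iteration 1:
  x1 = (5 - (4)·1.000) / (-5) = -0.200
  x2 = (-7 - (-4)·1.000) / (7) = -0.429
Iteration 2:
  x1 = (5 - (4)·-0.429) / (-5) = -1.343
  x2 = (-7 - (-4)·-0.200) / (7) = -1.114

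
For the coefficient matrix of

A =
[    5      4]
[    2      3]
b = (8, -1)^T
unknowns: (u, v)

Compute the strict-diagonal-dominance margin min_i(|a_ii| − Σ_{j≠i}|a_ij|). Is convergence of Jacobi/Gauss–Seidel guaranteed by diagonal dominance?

1

row 1: |5| − (4) = 1
row 2: |3| − (2) = 1
minimum over rows = 1 → strictly diagonally dominant (convergence guaranteed)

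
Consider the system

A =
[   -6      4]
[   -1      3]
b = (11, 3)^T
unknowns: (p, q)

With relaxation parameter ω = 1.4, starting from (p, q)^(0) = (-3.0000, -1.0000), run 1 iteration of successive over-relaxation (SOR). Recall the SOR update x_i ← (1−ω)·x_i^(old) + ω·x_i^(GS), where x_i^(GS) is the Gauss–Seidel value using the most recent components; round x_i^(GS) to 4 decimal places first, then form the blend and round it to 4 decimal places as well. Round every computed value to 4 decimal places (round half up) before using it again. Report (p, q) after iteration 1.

Iteration 1:
  p: GS value = (11 - (4)·-1.0000) / (-6) = -2.5000;  p ← (1−ω)·-3.0000 + ω·-2.5000 = -2.3000
  q: GS value = (3 - (-1)·-2.3000) / (3) = 0.2333;  q ← (1−ω)·-1.0000 + ω·0.2333 = 0.7266

(-2.3000, 0.7266)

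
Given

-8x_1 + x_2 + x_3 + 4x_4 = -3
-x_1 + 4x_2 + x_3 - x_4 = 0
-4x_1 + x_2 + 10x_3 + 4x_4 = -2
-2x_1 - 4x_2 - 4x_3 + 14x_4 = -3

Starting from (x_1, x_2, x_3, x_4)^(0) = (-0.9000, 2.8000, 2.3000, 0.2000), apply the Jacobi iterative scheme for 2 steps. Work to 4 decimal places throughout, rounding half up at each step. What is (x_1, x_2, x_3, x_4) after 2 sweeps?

Iteration 1:
  x_1 = (-3 - (1)·2.8000 - (1)·2.3000 - (4)·0.2000) / (-8) = 1.1125
  x_2 = (0 - (-1)·-0.9000 - (1)·2.3000 - (-1)·0.2000) / (4) = -0.7500
  x_3 = (-2 - (-4)·-0.9000 - (1)·2.8000 - (4)·0.2000) / (10) = -0.9200
  x_4 = (-3 - (-2)·-0.9000 - (-4)·2.8000 - (-4)·2.3000) / (14) = 1.1143
Iteration 2:
  x_1 = (-3 - (1)·-0.7500 - (1)·-0.9200 - (4)·1.1143) / (-8) = 0.7234
  x_2 = (0 - (-1)·1.1125 - (1)·-0.9200 - (-1)·1.1143) / (4) = 0.7867
  x_3 = (-2 - (-4)·1.1125 - (1)·-0.7500 - (4)·1.1143) / (10) = -0.1257
  x_4 = (-3 - (-2)·1.1125 - (-4)·-0.7500 - (-4)·-0.9200) / (14) = -0.5325

(0.7234, 0.7867, -0.1257, -0.5325)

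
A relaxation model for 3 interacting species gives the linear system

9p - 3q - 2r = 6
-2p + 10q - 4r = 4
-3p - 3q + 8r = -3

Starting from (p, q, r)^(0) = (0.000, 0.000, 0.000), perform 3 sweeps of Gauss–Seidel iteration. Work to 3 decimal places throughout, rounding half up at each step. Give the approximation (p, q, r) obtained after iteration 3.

(0.906, 0.651, 0.209)

Iteration 1:
  p = (6 - (-3)·0.000 - (-2)·0.000) / (9) = 0.667
  q = (4 - (-2)·0.667 - (-4)·0.000) / (10) = 0.533
  r = (-3 - (-3)·0.667 - (-3)·0.533) / (8) = 0.075
Iteration 2:
  p = (6 - (-3)·0.533 - (-2)·0.075) / (9) = 0.861
  q = (4 - (-2)·0.861 - (-4)·0.075) / (10) = 0.602
  r = (-3 - (-3)·0.861 - (-3)·0.602) / (8) = 0.174
Iteration 3:
  p = (6 - (-3)·0.602 - (-2)·0.174) / (9) = 0.906
  q = (4 - (-2)·0.906 - (-4)·0.174) / (10) = 0.651
  r = (-3 - (-3)·0.906 - (-3)·0.651) / (8) = 0.209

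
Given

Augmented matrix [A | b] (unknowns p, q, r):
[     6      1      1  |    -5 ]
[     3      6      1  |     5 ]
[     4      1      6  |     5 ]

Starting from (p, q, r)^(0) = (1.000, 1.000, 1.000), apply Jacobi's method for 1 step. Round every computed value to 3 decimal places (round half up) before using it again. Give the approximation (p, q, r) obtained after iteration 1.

(-1.167, 0.167, 0.000)

Iteration 1:
  p = (-5 - (1)·1.000 - (1)·1.000) / (6) = -1.167
  q = (5 - (3)·1.000 - (1)·1.000) / (6) = 0.167
  r = (5 - (4)·1.000 - (1)·1.000) / (6) = 0.000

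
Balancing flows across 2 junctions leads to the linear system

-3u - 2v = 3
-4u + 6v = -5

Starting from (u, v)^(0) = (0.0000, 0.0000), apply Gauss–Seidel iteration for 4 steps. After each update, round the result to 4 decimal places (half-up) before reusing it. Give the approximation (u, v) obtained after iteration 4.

(-0.2469, -0.9979)

Iteration 1:
  u = (3 - (-2)·0.0000) / (-3) = -1.0000
  v = (-5 - (-4)·-1.0000) / (6) = -1.5000
Iteration 2:
  u = (3 - (-2)·-1.5000) / (-3) = 0.0000
  v = (-5 - (-4)·0.0000) / (6) = -0.8333
Iteration 3:
  u = (3 - (-2)·-0.8333) / (-3) = -0.4445
  v = (-5 - (-4)·-0.4445) / (6) = -1.1297
Iteration 4:
  u = (3 - (-2)·-1.1297) / (-3) = -0.2469
  v = (-5 - (-4)·-0.2469) / (6) = -0.9979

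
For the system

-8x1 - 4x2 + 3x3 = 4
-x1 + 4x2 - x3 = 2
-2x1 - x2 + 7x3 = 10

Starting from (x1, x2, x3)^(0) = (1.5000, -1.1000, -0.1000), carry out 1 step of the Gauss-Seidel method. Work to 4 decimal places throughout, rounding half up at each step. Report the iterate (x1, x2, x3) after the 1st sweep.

(0.0125, 0.4781, 1.5004)

Iteration 1:
  x1 = (4 - (-4)·-1.1000 - (3)·-0.1000) / (-8) = 0.0125
  x2 = (2 - (-1)·0.0125 - (-1)·-0.1000) / (4) = 0.4781
  x3 = (10 - (-2)·0.0125 - (-1)·0.4781) / (7) = 1.5004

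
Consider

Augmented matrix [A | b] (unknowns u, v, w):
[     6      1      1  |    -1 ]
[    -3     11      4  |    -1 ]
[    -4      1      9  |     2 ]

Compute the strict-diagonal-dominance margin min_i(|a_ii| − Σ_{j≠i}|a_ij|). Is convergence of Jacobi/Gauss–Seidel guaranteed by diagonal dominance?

row 1: |6| − (1+1) = 4
row 2: |11| − (3+4) = 4
row 3: |9| − (4+1) = 4
minimum over rows = 4 → strictly diagonally dominant (convergence guaranteed)

4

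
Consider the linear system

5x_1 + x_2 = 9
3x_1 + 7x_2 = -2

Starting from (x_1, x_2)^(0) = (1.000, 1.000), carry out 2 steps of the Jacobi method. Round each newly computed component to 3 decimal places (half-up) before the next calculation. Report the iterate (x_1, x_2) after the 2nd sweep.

(1.943, -0.971)

Iteration 1:
  x_1 = (9 - (1)·1.000) / (5) = 1.600
  x_2 = (-2 - (3)·1.000) / (7) = -0.714
Iteration 2:
  x_1 = (9 - (1)·-0.714) / (5) = 1.943
  x_2 = (-2 - (3)·1.600) / (7) = -0.971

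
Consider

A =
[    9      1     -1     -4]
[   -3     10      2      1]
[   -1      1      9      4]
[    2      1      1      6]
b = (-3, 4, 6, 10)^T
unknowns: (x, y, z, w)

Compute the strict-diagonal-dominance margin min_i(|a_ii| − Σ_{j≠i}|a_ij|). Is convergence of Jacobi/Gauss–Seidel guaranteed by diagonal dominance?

2

row 1: |9| − (1+1+4) = 3
row 2: |10| − (3+2+1) = 4
row 3: |9| − (1+1+4) = 3
row 4: |6| − (2+1+1) = 2
minimum over rows = 2 → strictly diagonally dominant (convergence guaranteed)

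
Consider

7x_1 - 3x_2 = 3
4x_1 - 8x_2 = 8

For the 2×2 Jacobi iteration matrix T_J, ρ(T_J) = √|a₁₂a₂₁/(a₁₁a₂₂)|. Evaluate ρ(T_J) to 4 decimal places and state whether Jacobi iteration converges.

a₁₂a₂₁/(a₁₁a₂₂) = (-3)·(4) / ((7)·(-8)) = 0.214286
ρ = √|0.214286| = √0.214286 = 0.4629
ρ < 1, so Jacobi converges

0.4629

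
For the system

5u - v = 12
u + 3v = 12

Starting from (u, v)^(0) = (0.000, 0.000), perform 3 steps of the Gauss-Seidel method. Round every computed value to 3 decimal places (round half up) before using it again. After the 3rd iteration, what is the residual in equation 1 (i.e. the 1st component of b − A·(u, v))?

0.016

Iteration 1:
  u = (12 - (-1)·0.000) / (5) = 2.400
  v = (12 - (1)·2.400) / (3) = 3.200
Iteration 2:
  u = (12 - (-1)·3.200) / (5) = 3.040
  v = (12 - (1)·3.040) / (3) = 2.987
Iteration 3:
  u = (12 - (-1)·2.987) / (5) = 2.997
  v = (12 - (1)·2.997) / (3) = 3.001
Residual b − A·x = (0.016, 0.000)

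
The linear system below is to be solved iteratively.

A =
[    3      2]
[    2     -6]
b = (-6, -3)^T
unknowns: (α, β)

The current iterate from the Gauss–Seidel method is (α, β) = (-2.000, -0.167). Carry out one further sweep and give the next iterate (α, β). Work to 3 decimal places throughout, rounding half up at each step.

One sweep:
  α = (-6 - (2)·-0.167) / (3) = -1.889
  β = (-3 - (2)·-1.889) / (-6) = -0.130

(-1.889, -0.130)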